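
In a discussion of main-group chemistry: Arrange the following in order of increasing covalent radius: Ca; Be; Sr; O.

Be is in period 2, group 2; O is in period 2, group 16; Ca is in period 4, group 2; Sr is in period 5, group 2.
Across a period the added protons contract the valence shell; down a group each new principal shell makes the atom larger.
Here both period and group differ, so the two effects have to be weighed against each other.
Be > O: Be lies to the left of O in period 2, so the across-period effect alone puts Be larger.
Ca > Be: they share group 2; the group trend gives Ca the larger value.
Sr > Ca: Sr sits below Ca in group 2, so the down-group effect alone puts Sr larger.
For reference (pm): Be 102, O 63, Ca 171, Sr 185.
So from smallest to largest: O < Be < Ca < Sr.

O < Be < Ca < Sr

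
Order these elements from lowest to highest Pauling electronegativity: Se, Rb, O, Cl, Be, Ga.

Rb, Be, Ga, Se, Cl, O

Be is in period 2, group 2; O is in period 2, group 16; Cl is in period 3, group 17; Ga is in period 4, group 13; Se is in period 4, group 16; Rb is in period 5, group 1.
Atoms toward the upper right of the periodic table pull bonding electrons most strongly.
Here both period and group differ, so the two effects have to be weighed against each other.
Be > Rb: relative to Rb, both the across-period and down-group shifts push Be's electronegativity up.
Ga > Be: period and group pull opposite ways; the across-period shift dominates (1.81 vs 1.57).
Se > Ga: both are in period 4; the period trend gives Se the larger value.
Cl > Se: both effects reinforce here, so Cl is clearly the higher of the two.
O > Cl: the two effects oppose for this pair; the down-group effect wins (3.44 vs 3.16).
For reference (Pauling): Be 1.57, O 3.44, Cl 3.16, Ga 1.81, Se 2.55, Rb 0.82.
So from lowest to highest: Rb < Be < Ga < Se < Cl < O.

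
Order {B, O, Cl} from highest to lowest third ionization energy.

The third ionization energy removes an electron from the +2 ion. For each element: B²⁺ still has 1 valence electron; O²⁺ still has 4 valence electrons; Cl²⁺ still has 5 valence electrons.
All are still removing valence electrons, so compare the +2 ions as you would atoms: IE_3 generally rises across a period (higher Z_eff) and falls down a group (larger shell), subject to the usual subshell exceptions.
Valence configurations: B²⁺ [He]2s¹, O²⁺ [He]2s²2p², Cl²⁺ [Ne]3s²3p³.
Tabulated IE_3 (kJ/mol): B 3660, O 5300, Cl 3822.
So the third ionization energies run B < Cl < O.

O > Cl > B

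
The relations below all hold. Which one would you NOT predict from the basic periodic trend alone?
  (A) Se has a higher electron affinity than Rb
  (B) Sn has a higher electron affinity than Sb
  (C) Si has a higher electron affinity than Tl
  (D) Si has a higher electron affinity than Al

(B)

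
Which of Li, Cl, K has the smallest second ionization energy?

Cl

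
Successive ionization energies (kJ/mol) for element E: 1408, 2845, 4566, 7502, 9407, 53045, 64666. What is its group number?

Look for the largest jump between consecutive ionization energies: IE6/IE5 ≈ 5.6, far larger than any earlier ratio.
That jump marks the point where a core electron is being removed. So the atom has 5 valence electrons.
A main-group element with 5 valence electrons is in group 15.

Group 15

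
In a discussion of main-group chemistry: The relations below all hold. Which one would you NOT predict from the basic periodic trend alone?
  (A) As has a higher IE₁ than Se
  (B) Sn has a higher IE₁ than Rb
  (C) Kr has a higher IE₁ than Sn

The general trend: IE₁ increases across a period and decreases down a group.
(A) As (period 4, group 15) vs Se (period 4, group 16): the stated order contradicts the simple trend.
(B) Sn (period 5, group 14) vs Rb (period 5, group 1): the stated order agrees with the simple trend.
(C) Kr (period 4, group 18) vs Sn (period 5, group 14): the stated order agrees with the simple trend.
The exception is (A): Se (4p⁴) ionizes more easily than half-filled As (4p³).

(A)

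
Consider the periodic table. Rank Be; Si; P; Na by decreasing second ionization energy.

Na > P > Be > Si

Consider each +1 ion: Be⁺ still has 1 valence electron; Si⁺ still has 3 valence electrons; P⁺ still has 4 valence electrons; Na⁺ is the bare [Ne] core.
Breaking into a closed-shell core is much more expensive than removing a leftover valence electron — Na has the largest IE_2 here.
Valence configurations: Be⁺ [He]2s¹, Si⁺ [Ne]3s²3p¹, P⁺ [Ne]3s²3p².
Approximate IE_2 values (kJ/mol): Be 1757, Si 1577, P 1907, Na 4562.
So the second ionization energies run Si < Be < P < Na.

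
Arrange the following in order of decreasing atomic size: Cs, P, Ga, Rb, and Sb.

Cs, Rb, Sb, Ga, P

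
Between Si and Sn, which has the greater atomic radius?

Sn

Si is in period 3, group 14; Sn is in period 5, group 14.
Across a period the added protons contract the valence shell; down a group each new principal shell makes the atom larger.
All are in group 14, so atomic radius increases down the group.
So Sn has the greater atomic radius (Sn > Si).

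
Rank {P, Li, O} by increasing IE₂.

P, O, Li

IE_2 is the cost of taking one more electron from the +1 cation: P⁺ still has 4 valence electrons; Li⁺ is the bare [He] core; O⁺ still has 5 valence electrons.
Core electrons are held far more tightly than valence electrons, so Li tops the IE_2 order.
Valence configurations: P⁺ [Ne]3s²3p², O⁺ [He]2s²2p³.
The numbers (kJ/mol): P 1907, Li 7298, O 3388.
Putting it together, IE_2: P < O < Li.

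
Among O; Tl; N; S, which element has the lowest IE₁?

Tl

N is in period 2, group 15; O is in period 2, group 16; S is in period 3, group 16; Tl is in period 6, group 13.
IE₁ increases left→right with effective nuclear charge and decreases top→bottom as the valence shell moves farther out.
Neither a single period nor a single group — weigh both effects.
S > Tl: both effects reinforce here, so S is clearly the higher of the two.
O > S: they share group 16; the group trend gives O the larger value.
N > O: this pair runs against the simple trend — see the exception note.
Note the exception: N has a higher first ionization energy than O, contrary to the simple trend — pairing an electron in O's 2p⁴ costs repulsion energy, so O ionizes more easily than half-filled N (2p³).
Tabulated first ionization energy (kJ/mol): N 1402, O 1314, S 1000, Tl 589.
The lowest IE₁ among these belongs to Tl.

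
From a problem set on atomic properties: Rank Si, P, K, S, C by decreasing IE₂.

After 1 electron has been removed, what remains? Si⁺ still has 3 valence electrons; P⁺ still has 4 valence electrons; K⁺ is the bare [Ar] core; S⁺ still has 5 valence electrons; C⁺ still has 3 valence electrons.
Pulling an electron out of a noble-gas core costs far more than removing a remaining valence electron, so K sits at the high end of IE_2.
Valence configurations: Si⁺ [Ne]3s²3p¹, P⁺ [Ne]3s²3p², S⁺ [Ne]3s²3p³, C⁺ [He]2s²2p¹.
The numbers (kJ/mol): Si 1577, P 1907, K 3052, S 2252, C 2353.
Overall IE_2 order: Si < P < S < C < K.

K > C > S > P > Si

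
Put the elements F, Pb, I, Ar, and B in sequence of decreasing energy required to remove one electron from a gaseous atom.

F > Ar > I > B > Pb

First ionization energy rises across a period (greater Z_eff holds electrons more tightly) and falls down a group (valence electrons are farther from the nucleus).
Neither a single period nor a single group — weigh both effects.
B > Pb: period and group pull opposite ways; the down-group shift dominates (801 vs 716 kJ/mol).
I > B: period and group pull opposite ways; the across-period shift dominates (1008 vs 801 kJ/mol).
Ar > I: both effects reinforce here, so Ar is clearly the higher of the two.
F > Ar: the two effects oppose for this pair; the down-group effect wins (1681 vs 1521 kJ/mol).
Tabulated first ionization energy (kJ/mol): B 801, F 1681, Ar 1521, I 1008, Pb 716.
So from highest to lowest: F > Ar > I > B > Pb.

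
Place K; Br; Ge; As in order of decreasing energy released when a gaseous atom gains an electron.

Br > Ge > As > K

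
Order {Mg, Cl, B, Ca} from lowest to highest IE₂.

Ca < Mg < Cl < B

After 1 electron has been removed, what remains? Mg⁺ still has 1 valence electron; Cl⁺ still has 6 valence electrons; B⁺ still has 2 valence electrons; Ca⁺ still has 1 valence electron.
All are still removing valence electrons, so compare the +1 ions as you would atoms: IE_2 generally rises across a period (higher Z_eff) and falls down a group (larger shell), subject to the usual subshell exceptions.
Valence configurations: Mg⁺ [Ne]3s¹, Cl⁺ [Ne]3s²3p⁴, B⁺ [He]2s², Ca⁺ [Ar]4s¹.
The numbers (kJ/mol): Mg 1451, Cl 2298, B 2427, Ca 1145.
Hence IE_2: Ca < Mg < Cl < B.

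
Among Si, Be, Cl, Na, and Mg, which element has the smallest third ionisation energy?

Si

IE_3 is the cost of taking one more electron from the +2 cation: Si²⁺ still has 2 valence electrons; Be²⁺ is the bare [He] core; Cl²⁺ still has 5 valence electrons; Na²⁺ is already 1 electron into the core; Mg²⁺ is the bare [Ne] core.
Breaking into a closed-shell core is much more expensive than removing a leftover valence electron — Na, Mg and Be have the largest IE_3 here.
Valence configurations: Si²⁺ [Ne]3s², Cl²⁺ [Ne]3s²3p³.
Tabulated IE_3 (kJ/mol): Si 3232, Be 14849, Cl 3822, Na 6910, Mg 7733.
Hence IE_3: Si < Cl < Na < Mg < Be.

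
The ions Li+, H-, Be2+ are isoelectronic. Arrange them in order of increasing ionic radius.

Be2+ < Li+ < H-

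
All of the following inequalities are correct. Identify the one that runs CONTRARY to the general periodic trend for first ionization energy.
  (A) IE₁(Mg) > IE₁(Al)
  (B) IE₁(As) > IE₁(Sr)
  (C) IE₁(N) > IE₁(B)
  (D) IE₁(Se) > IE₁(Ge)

The general trend: first ionization energy increases across a period and decreases down a group.
(A) Mg (period 3, group 2) vs Al (period 3, group 13): the stated order contradicts the simple trend.
(B) As (period 4, group 15) vs Sr (period 5, group 2): the stated order agrees with the simple trend.
(C) N (period 2, group 15) vs B (period 2, group 13): the stated order agrees with the simple trend.
(D) Se (period 4, group 16) vs Ge (period 4, group 14): the stated order agrees with the simple trend.
The exception is (A): Al's single 3p electron is easier to remove than one from Mg's filled 3s².

(A)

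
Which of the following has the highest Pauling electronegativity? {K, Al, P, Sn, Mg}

Atoms toward the upper right of the periodic table pull bonding electrons most strongly.
These span different periods and groups, so the two trends combine.
Mg > K: relative to K, both the across-period and down-group shifts push Mg's electronegativity up.
Al > Mg: Al lies to the right of Mg in period 3, so the across-period effect alone puts Al higher.
Sn > Al: the two effects oppose for this pair; the across-period effect wins (1.96 vs 1.61).
P > Sn: relative to Sn, both the across-period and down-group shifts push P's electronegativity up.
For reference (Pauling): Mg 1.31, Al 1.61, P 2.19, K 0.82, Sn 1.96.
The highest Pauling electronegativity among these belongs to P.

P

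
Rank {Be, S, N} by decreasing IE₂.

N > S > Be

IE_2 is the cost of taking one more electron from the +1 cation: Be⁺ still has 1 valence electron; S⁺ still has 5 valence electrons; N⁺ still has 4 valence electrons.
All are still removing valence electrons, so compare the +1 ions as you would atoms: IE_2 generally rises across a period (higher Z_eff) and falls down a group (larger shell), subject to the usual subshell exceptions.
Valence configurations: Be⁺ [He]2s¹, S⁺ [Ne]3s²3p³, N⁺ [He]2s²2p².
The numbers (kJ/mol): Be 1757, S 2252, N 2856.
Hence IE_2: Be < S < N.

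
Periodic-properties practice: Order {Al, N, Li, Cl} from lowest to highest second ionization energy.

Al < Cl < N < Li

IE_2 is the cost of taking one more electron from the +1 cation: Al⁺ still has 2 valence electrons; N⁺ still has 4 valence electrons; Li⁺ is the bare [He] core; Cl⁺ still has 6 valence electrons.
Pulling an electron out of a noble-gas core costs far more than removing a remaining valence electron, so Li sits at the high end of IE_2.
Valence configurations: Al⁺ [Ne]3s², N⁺ [He]2s²2p², Cl⁺ [Ne]3s²3p⁴.
The numbers (kJ/mol): Al 1817, N 2856, Li 7298, Cl 2298.
Putting it together, IE_2: Al < Cl < N < Li.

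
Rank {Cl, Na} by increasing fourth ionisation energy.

The fourth ionization energy removes an electron from the +3 ion. For each element: Cl³⁺ still has 4 valence electrons; Na³⁺ is already 2 electrons into the core.
Core electrons are held far more tightly than valence electrons, so Na tops the IE_4 order.
Tabulated IE_4 (kJ/mol): Cl 5159, Na 9543.
Putting it together, IE_4: Cl < Na.

Cl < Na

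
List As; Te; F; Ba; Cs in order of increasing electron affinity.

Electron affinity generally becomes more exothermic across a period toward the halogens and less exothermic down a group.
Here both period and group differ, so the two effects have to be weighed against each other.
Cs > Ba: this pair runs against the simple trend — see the exception note.
As > Cs: both effects reinforce here, so As is clearly the higher of the two.
Te > As: period and group pull opposite ways; the across-period shift dominates (190 vs 78 kJ/mol).
F > Te: relative to Te, both the across-period and down-group shifts push F's electron affinity up.
Note the exception: Cs has a higher electron affinity than Ba, contrary to the simple trend — adding an electron to Ba (ns²) has to open a new, higher-energy np subshell, which is unfavourable.
Approximate values (kJ/mol): F 328, As 78, Te 190, Cs 46, Ba 14.
So from lowest to highest: Ba < Cs < As < Te < F.

Ba < Cs < As < Te < F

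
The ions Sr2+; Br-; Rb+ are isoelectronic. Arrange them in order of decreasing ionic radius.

Br-, Rb+, Sr2+

All of these have 36 electrons, so size is governed by nuclear charge alone: the more protons, the stronger the pull on the same electron cloud, and the smaller the ion.
Nuclear charges: Sr2+ (Z=38), Rb+ (Z=37), Br- (Z=35).
Largest to smallest: Br- > Rb+ > Sr2+.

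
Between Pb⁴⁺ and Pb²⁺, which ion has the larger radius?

Pb²⁺

Both ions have Z = 82 protons, but Pb⁴⁺ has lost more electrons, so its remaining electrons feel a larger effective nuclear charge per electron and are pulled in more tightly.
Higher positive charge → smaller ion, so Pb²⁺ > Pb⁴⁺.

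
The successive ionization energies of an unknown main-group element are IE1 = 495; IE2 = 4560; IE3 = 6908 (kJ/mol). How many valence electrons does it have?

Look for the largest jump between consecutive ionization energies: IE2/IE1 ≈ 9.2, far larger than any earlier ratio.
That jump marks the point where a core electron is being removed. So the atom has 1 valence electron.

1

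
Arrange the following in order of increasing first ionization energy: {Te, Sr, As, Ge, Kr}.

Sr < Ge < Te < As < Kr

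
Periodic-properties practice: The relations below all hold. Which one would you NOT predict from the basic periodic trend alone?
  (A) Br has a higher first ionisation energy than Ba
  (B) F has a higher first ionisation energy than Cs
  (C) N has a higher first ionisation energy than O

(C)

The general trend: first ionisation energy increases across a period and decreases down a group.
(A) Br (period 4, group 17) vs Ba (period 6, group 2): the stated order agrees with the simple trend.
(B) F (period 2, group 17) vs Cs (period 6, group 1): the stated order agrees with the simple trend.
(C) N (period 2, group 15) vs O (period 2, group 16): the stated order contradicts the simple trend.
The exception is (C): pairing an electron in O's 2p⁴ costs repulsion energy, so O ionizes more easily than half-filled N (2p³).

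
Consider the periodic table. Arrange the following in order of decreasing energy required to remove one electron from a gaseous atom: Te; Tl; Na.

Te, Tl, Na

Na is in period 3, group 1; Te is in period 5, group 16; Tl is in period 6, group 13.
Removing the outermost electron gets harder across a period and easier down a group.
These span different periods and groups, so the two trends combine.
Tl > Na: the two effects oppose for this pair; the across-period effect wins (589 vs 496 kJ/mol).
Te > Tl: relative to Tl, both the across-period and down-group shifts push Te's first ionization energy up.
Approximate values (kJ/mol): Na 496, Te 869, Tl 589.
So from highest to lowest: Te > Tl > Na.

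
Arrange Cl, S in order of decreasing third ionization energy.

Consider each +2 ion: Cl²⁺ still has 5 valence electrons; S²⁺ still has 4 valence electrons.
All are still removing valence electrons, so compare the +2 ions as you would atoms: IE_3 generally rises across a period (higher Z_eff) and falls down a group (larger shell), subject to the usual subshell exceptions.
Valence configurations: Cl²⁺ [Ne]3s²3p³, S²⁺ [Ne]3s²3p².
The numbers (kJ/mol): Cl 3822, S 3357.
Overall IE_3 order: S < Cl.

Cl > S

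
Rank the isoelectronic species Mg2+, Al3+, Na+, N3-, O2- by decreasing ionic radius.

N3-, O2-, Na+, Mg2+, Al3+

All of these have 10 electrons, so size is governed by nuclear charge alone: the more protons, the stronger the pull on the same electron cloud, and the smaller the ion.
Nuclear charges: Al3+ (Z=13), Mg2+ (Z=12), Na+ (Z=11), O2- (Z=8), N3- (Z=7).
Largest to smallest: N3- > O2- > Na+ > Mg2+ > Al3+.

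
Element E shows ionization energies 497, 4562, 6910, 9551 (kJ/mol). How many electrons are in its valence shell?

Look for the largest jump between consecutive ionization energies: IE2/IE1 ≈ 9.2, far larger than any earlier ratio.
That jump marks the point where a core electron is being removed. So the atom has 1 valence electron.

1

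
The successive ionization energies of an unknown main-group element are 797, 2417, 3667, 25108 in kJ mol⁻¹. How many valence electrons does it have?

Look for the largest jump between consecutive ionization energies: IE4/IE3 ≈ 6.8, far larger than any earlier ratio.
That jump marks the point where a core electron is being removed. So the atom has 3 valence electrons.

3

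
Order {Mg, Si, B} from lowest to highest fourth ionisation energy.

Si < Mg < B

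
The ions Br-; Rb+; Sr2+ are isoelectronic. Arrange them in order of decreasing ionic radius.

All of these have 36 electrons, so size is governed by nuclear charge alone: the more protons, the stronger the pull on the same electron cloud, and the smaller the ion.
Nuclear charges: Sr2+ (Z=38), Rb+ (Z=37), Br- (Z=35).
Largest to smallest: Br- > Rb+ > Sr2+.

Br- > Rb+ > Sr2+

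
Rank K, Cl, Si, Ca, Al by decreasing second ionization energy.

The second ionization energy removes an electron from the +1 ion. For each element: K⁺ is the bare [Ar] core; Cl⁺ still has 6 valence electrons; Si⁺ still has 3 valence electrons; Ca⁺ still has 1 valence electron; Al⁺ still has 2 valence electrons.
Breaking into a closed-shell core is much more expensive than removing a leftover valence electron — K has the largest IE_2 here.
Valence configurations: Cl⁺ [Ne]3s²3p⁴, Si⁺ [Ne]3s²3p¹, Ca⁺ [Ar]4s¹, Al⁺ [Ne]3s².
Si⁺ loses a lone 3p electron whereas Al⁺ must break into a filled 3s² pair, so IE_2(Al) > IE_2(Si) even though Si has the higher nuclear charge.
Approximate IE_2 values (kJ/mol): K 3052, Cl 2298, Si 1577, Ca 1145, Al 1817.
So the second ionization energies run Ca < Si < Al < Cl < K.

K > Cl > Al > Si > Ca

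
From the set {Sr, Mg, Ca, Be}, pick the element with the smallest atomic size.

Radius decreases left→right (rising Z_eff, same n) and increases top→bottom (higher n).
All are in group 2, so atomic radius increases down the group.
The smallest atomic size among these belongs to Be.

Be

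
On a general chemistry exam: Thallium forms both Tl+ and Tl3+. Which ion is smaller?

Both ions have Z = 81 protons, but Tl3+ has lost more electrons, so its remaining electrons feel a larger effective nuclear charge per electron and are pulled in more tightly.
Higher positive charge → smaller ion, so Tl+ > Tl3+.

Tl3+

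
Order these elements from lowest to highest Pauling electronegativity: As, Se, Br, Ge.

Ge is in period 4, group 14; As is in period 4, group 15; Se is in period 4, group 16; Br is in period 4, group 17.
Atoms toward the upper right of the periodic table pull bonding electrons most strongly.
All lie in period 4, so electronegativity increases left to right.
So from lowest to highest: Ge < As < Se < Br.

Ge < As < Se < Br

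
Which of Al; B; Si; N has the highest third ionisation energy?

IE_3 is the cost of taking one more electron from the +2 cation: Al²⁺ still has 1 valence electron; B²⁺ still has 1 valence electron; Si²⁺ still has 2 valence electrons; N²⁺ still has 3 valence electrons.
All are still removing valence electrons, so compare the +2 ions as you would atoms: IE_3 generally rises across a period (higher Z_eff) and falls down a group (larger shell), subject to the usual subshell exceptions.
Valence configurations: Al²⁺ [Ne]3s¹, B²⁺ [He]2s¹, Si²⁺ [Ne]3s², N²⁺ [He]2s²2p¹.
Tabulated IE_3 (kJ/mol): Al 2745, B 3660, Si 3232, N 4578.
Hence IE_3: Al < Si < B < N.

N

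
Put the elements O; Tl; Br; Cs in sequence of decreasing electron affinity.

O is in period 2, group 16; Br is in period 4, group 17; Cs is in period 6, group 1; Tl is in period 6, group 13.
Adding an electron releases more energy for atoms nearer the top right (short of the noble gases).
Here both period and group differ, so the two effects have to be weighed against each other.
Cs > Tl: this pair runs against the simple trend — see the exception note.
O > Cs: both effects reinforce here, so O is clearly the higher of the two.
Br > O: period and group pull opposite ways; the across-period shift dominates (325 vs 141 kJ/mol).
Note the exception: Cs has a higher electron affinity than Tl, contrary to the simple trend — Tl's ns²np¹ configuration gives only a small electron affinity — the sparsely filled np subshell binds an added electron weakly.
For reference (kJ/mol): O 141, Br 325, Cs 46, Tl 19.
So from highest to lowest: Br > O > Cs > Tl.

Br > O > Cs > Tl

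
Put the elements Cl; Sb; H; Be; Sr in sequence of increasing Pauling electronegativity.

Sr < Be < Sb < H < Cl

EN rises left→right (higher Z_eff, smaller atoms) and falls top→bottom (larger, more shielded atoms).
Here both period and group differ, so the two effects have to be weighed against each other.
Be > Sr: Be sits above Sr in group 2, so the down-group effect alone puts Be higher.
Sb > Be: the two effects oppose for this pair; the across-period effect wins (2.05 vs 1.57).
H > Sb: period and group pull opposite ways; the down-group shift dominates (2.20 vs 2.05).
Cl > H: period and group pull opposite ways; the across-period shift dominates (3.16 vs 2.20).
For reference (Pauling): H 2.20, Be 1.57, Cl 3.16, Sr 0.95, Sb 2.05.
So from lowest to highest: Sr < Be < Sb < H < Cl.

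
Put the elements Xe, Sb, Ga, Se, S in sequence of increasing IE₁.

S is in period 3, group 16; Ga is in period 4, group 13; Se is in period 4, group 16; Sb is in period 5, group 15; Xe is in period 5, group 18.
First ionization energy rises across a period (greater Z_eff holds electrons more tightly) and falls down a group (valence electrons are farther from the nucleus).
These span different periods and groups, so the two trends combine.
Sb > Ga: period and group pull opposite ways; the across-period shift dominates (831 vs 579 kJ/mol).
Se > Sb: both effects reinforce here, so Se is clearly the higher of the two.
S > Se: they share group 16; the group trend gives S the larger value.
Xe > S: the two effects oppose for this pair; the across-period effect wins (1170 vs 1000 kJ/mol).
For reference (kJ/mol): S 1000, Ga 579, Se 941, Sb 831, Xe 1170.
So from lowest to highest: Ga < Sb < Se < S < Xe.

Ga < Sb < Se < S < Xe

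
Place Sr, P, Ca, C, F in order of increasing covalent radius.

F < C < P < Ca < Sr

Atomic radius shrinks across a period as nuclear charge pulls the same shell inward, and grows down a group as new shells are added.
Here both period and group differ, so the two effects have to be weighed against each other.
C > F: C lies to the left of F in period 2, so the across-period effect alone puts C larger.
P > C: period and group pull opposite ways; the down-group shift dominates (111 vs 75 pm).
Ca > P: relative to P, both the across-period and down-group shifts push Ca's atomic radius up.
Sr > Ca: Sr sits below Ca in group 2, so the down-group effect alone puts Sr larger.
For reference (pm): C 75, F 64, P 111, Ca 171, Sr 185.
So from smallest to largest: F < C < P < Ca < Sr.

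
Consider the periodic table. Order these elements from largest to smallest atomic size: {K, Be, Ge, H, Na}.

K, Na, Ge, Be, H

H is in period 1, group 1; Be is in period 2, group 2; Na is in period 3, group 1; K is in period 4, group 1; Ge is in period 4, group 14.
Radius decreases left→right (rising Z_eff, same n) and increases top→bottom (higher n).
These span different periods and groups, so the two trends combine.
Be > H: the two effects oppose for this pair; the down-group effect wins (102 vs 32 pm).
Ge > Be: period and group pull opposite ways; the down-group shift dominates (121 vs 102 pm).
Na > Ge: period and group pull opposite ways; the across-period shift dominates (155 vs 121 pm).
K > Na: they share group 1; the group trend gives K the larger value.
Approximate values (pm): H 32, Be 102, Na 155, K 196, Ge 121.
So from largest to smallest: K > Na > Ge > Be > H.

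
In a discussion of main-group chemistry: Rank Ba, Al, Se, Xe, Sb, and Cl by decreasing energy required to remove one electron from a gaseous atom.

Cl > Xe > Se > Sb > Al > Ba

Al is in period 3, group 13; Cl is in period 3, group 17; Se is in period 4, group 16; Sb is in period 5, group 15; Xe is in period 5, group 18; Ba is in period 6, group 2.
Removing the outermost electron gets harder across a period and easier down a group.
Neither a single period nor a single group — weigh both effects.
Al > Ba: relative to Ba, both the across-period and down-group shifts push Al's first ionization energy up.
Sb > Al: the two effects oppose for this pair; the across-period effect wins (831 vs 578 kJ/mol).
Se > Sb: both effects reinforce here, so Se is clearly the higher of the two.
Xe > Se: the two effects oppose for this pair; the across-period effect wins (1170 vs 941 kJ/mol).
Cl > Xe: period and group pull opposite ways; the down-group shift dominates (1251 vs 1170 kJ/mol).
For reference (kJ/mol): Al 578, Cl 1251, Se 941, Sb 831, Xe 1170, Ba 503.
So from highest to lowest: Cl > Xe > Se > Sb > Al > Ba.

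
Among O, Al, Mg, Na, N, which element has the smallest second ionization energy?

After 1 electron has been removed, what remains? O⁺ still has 5 valence electrons; Al⁺ still has 2 valence electrons; Mg⁺ still has 1 valence electron; Na⁺ is the bare [Ne] core; N⁺ still has 4 valence electrons.
Pulling an electron out of a noble-gas core costs far more than removing a remaining valence electron, so Na sits at the high end of IE_2.
Valence configurations: O⁺ [He]2s²2p³, Al⁺ [Ne]3s², Mg⁺ [Ne]3s¹, N⁺ [He]2s²2p².
Approximate IE_2 values (kJ/mol): O 3388, Al 1817, Mg 1451, Na 4562, N 2856.
So the second ionization energies run Mg < Al < N < O < Na.

Mg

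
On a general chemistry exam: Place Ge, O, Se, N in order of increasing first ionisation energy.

Ge < Se < O < N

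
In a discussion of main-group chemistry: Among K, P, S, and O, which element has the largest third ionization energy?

Consider each +2 ion: K²⁺ is already 1 electron into the core; P²⁺ still has 3 valence electrons; S²⁺ still has 4 valence electrons; O²⁺ still has 4 valence electrons.
Usually core removal costs more than valence removal, but here the competition is close: a tightly held n=2 valence electron can cost more to remove than an n=3 core electron, so the actual values have to decide it.
Valence configurations: P²⁺ [Ne]3s²3p¹, S²⁺ [Ne]3s²3p², O²⁺ [He]2s²2p².
Approximate IE_3 values (kJ/mol): K 4420, P 2914, S 3357, O 5300.
So the third ionization energies run P < S < K < O.

O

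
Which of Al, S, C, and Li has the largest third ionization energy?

Li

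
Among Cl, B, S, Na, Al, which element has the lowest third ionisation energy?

Al

IE_3 is the cost of taking one more electron from the +2 cation: Cl²⁺ still has 5 valence electrons; B²⁺ still has 1 valence electron; S²⁺ still has 4 valence electrons; Na²⁺ is already 1 electron into the core; Al²⁺ still has 1 valence electron.
Breaking into a closed-shell core is much more expensive than removing a leftover valence electron — Na has the largest IE_3 here.
Valence configurations: Cl²⁺ [Ne]3s²3p³, B²⁺ [He]2s¹, S²⁺ [Ne]3s²3p², Al²⁺ [Ne]3s¹.
Tabulated IE_3 (kJ/mol): Cl 3822, B 3660, S 3357, Na 6910, Al 2745.
Hence IE_3: Al < S < B < Cl < Na.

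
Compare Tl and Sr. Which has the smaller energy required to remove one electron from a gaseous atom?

Across a period the outer electron is held more tightly (higher IE₁); down a group it sits in a higher shell, more shielded, and comes off more easily.
These sit on a diagonal, where the across-period and down-group effects partly cancel.
Tl > Sr: period and group pull opposite ways; the across-period shift dominates (589 vs 550 kJ/mol).
Approximate values (kJ/mol): Sr 550, Tl 589.
So Sr has the smaller energy required to remove one electron from a gaseous atom (Sr < Tl).

Sr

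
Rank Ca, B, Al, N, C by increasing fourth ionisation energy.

C < Ca < N < Al < B

IE_4 is the cost of taking one more electron from the +3 cation: Ca³⁺ is already 1 electron into the core; B³⁺ is the bare [He] core; Al³⁺ is the bare [Ne] core; N³⁺ still has 2 valence electrons; C³⁺ still has 1 valence electron.
Usually core removal costs more than valence removal, but here the competition is close: a tightly held n=2 valence electron can cost more to remove than an n=3 core electron, so the actual values have to decide it.
Valence configurations: N³⁺ [He]2s², C³⁺ [He]2s¹.
Approximate IE_4 values (kJ/mol): Ca 6491, B 25026, Al 11577, N 7475, C 6223.
Overall IE_4 order: C < Ca < N < Al < B.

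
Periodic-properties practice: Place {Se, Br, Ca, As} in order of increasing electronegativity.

Ca, As, Se, Br

EN rises left→right (higher Z_eff, smaller atoms) and falls top→bottom (larger, more shielded atoms).
All lie in period 4, so electronegativity increases left to right.
So from lowest to highest: Ca < As < Se < Br.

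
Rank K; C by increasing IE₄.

Consider each +3 ion: K³⁺ is already 2 electrons into the core; C³⁺ still has 1 valence electron.
Usually core removal costs more than valence removal, but here the competition is close: a tightly held n=2 valence electron can cost more to remove than an n=3 core electron, so the actual values have to decide it.
The numbers (kJ/mol): K 5877, C 6223.
Putting it together, IE_4: K < C.

K < C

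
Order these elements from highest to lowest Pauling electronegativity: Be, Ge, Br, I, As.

Be is in period 2, group 2; Ge is in period 4, group 14; As is in period 4, group 15; Br is in period 4, group 17; I is in period 5, group 17.
Smaller atoms with higher effective nuclear charge are more electronegative.
Neither a single period nor a single group — weigh both effects.
Ge > Be: the two effects oppose for this pair; the across-period effect wins (2.01 vs 1.57).
As > Ge: both are in period 4; the period trend gives As the larger value.
I > As: period and group pull opposite ways; the across-period shift dominates (2.66 vs 2.18).
Br > I: Br sits above I in group 17, so the down-group effect alone puts Br higher.
Approximate values (Pauling): Be 1.57, Ge 2.01, As 2.18, Br 2.96, I 2.66.
So from highest to lowest: Br > I > As > Ge > Be.

Br > I > As > Ge > Be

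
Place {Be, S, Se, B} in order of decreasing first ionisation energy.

Be is in period 2, group 2; B is in period 2, group 13; S is in period 3, group 16; Se is in period 4, group 16.
Removing the outermost electron gets harder across a period and easier down a group.
Here both period and group differ, so the two effects have to be weighed against each other.
Be > B: this pair runs against the simple trend — see the exception note.
Se > Be: the two effects oppose for this pair; the across-period effect wins (941 vs 900 kJ/mol).
S > Se: S sits above Se in group 16, so the down-group effect alone puts S higher.
Note the exception: Be has a higher first ionization energy than B, contrary to the simple trend — removing B's lone 2p electron is easier than breaking Be's filled 2s².
For reference (kJ/mol): Be 900, B 801, S 1000, Se 941.
So from highest to lowest: S > Se > Be > B.

S, Se, Be, B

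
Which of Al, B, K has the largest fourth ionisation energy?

B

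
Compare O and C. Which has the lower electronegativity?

C is in period 2, group 14; O is in period 2, group 16.
EN rises left→right (higher Z_eff, smaller atoms) and falls top→bottom (larger, more shielded atoms).
All lie in period 2, so electronegativity increases left to right.
So C has the lower electronegativity (C < O).

C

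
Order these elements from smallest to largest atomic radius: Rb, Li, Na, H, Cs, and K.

H, Li, Na, K, Rb, Cs

H is in period 1, group 1; Li is in period 2, group 1; Na is in period 3, group 1; K is in period 4, group 1; Rb is in period 5, group 1; Cs is in period 6, group 1.
Moving right in a period, electrons are added to the same shell under a stronger nuclear pull, so atoms get smaller; moving down, a new shell is opened and atoms get larger.
All are in group 1, so atomic radius increases down the group.
So from smallest to largest: H < Li < Na < K < Rb < Cs.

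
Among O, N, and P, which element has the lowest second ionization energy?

P

IE_2 is the cost of taking one more electron from the +1 cation: O⁺ still has 5 valence electrons; N⁺ still has 4 valence electrons; P⁺ still has 4 valence electrons.
All are still removing valence electrons, so compare the +1 ions as you would atoms: IE_2 generally rises across a period (higher Z_eff) and falls down a group (larger shell), subject to the usual subshell exceptions.
Valence configurations: O⁺ [He]2s²2p³, N⁺ [He]2s²2p², P⁺ [Ne]3s²3p².
The numbers (kJ/mol): O 3388, N 2856, P 1907.
So the second ionization energies run P < N < O.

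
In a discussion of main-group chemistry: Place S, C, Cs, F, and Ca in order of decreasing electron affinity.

C is in period 2, group 14; F is in period 2, group 17; S is in period 3, group 16; Ca is in period 4, group 2; Cs is in period 6, group 1.
Electron affinity generally becomes more exothermic across a period toward the halogens and less exothermic down a group.
Neither a single period nor a single group — weigh both effects.
Cs > Ca: this pair runs against the simple trend — see the exception note.
C > Cs: relative to Cs, both the across-period and down-group shifts push C's electron affinity up.
S > C: period and group pull opposite ways; the across-period shift dominates (200 vs 122 kJ/mol).
F > S: both effects reinforce here, so F is clearly the higher of the two.
Note the exception: Cs has a higher electron affinity than Ca, contrary to the simple trend — adding an electron to Ca (ns²) has to open a new, higher-energy np subshell, which is unfavourable.
Tabulated electron affinity (kJ/mol): C 122, F 328, S 200, Ca 2, Cs 46.
So from highest to lowest: F > S > C > Cs > Ca.

F > S > C > Cs > Ca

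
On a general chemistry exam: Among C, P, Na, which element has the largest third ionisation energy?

Na

IE_3 is the cost of taking one more electron from the +2 cation: C²⁺ still has 2 valence electrons; P²⁺ still has 3 valence electrons; Na²⁺ is already 1 electron into the core.
Core electrons are held far more tightly than valence electrons, so Na tops the IE_3 order.
Valence configurations: C²⁺ [He]2s², P²⁺ [Ne]3s²3p¹.
Approximate IE_3 values (kJ/mol): C 4620, P 2914, Na 6910.
So the third ionization energies run P < C < Na.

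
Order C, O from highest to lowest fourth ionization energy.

O, C

Consider each +3 ion: C³⁺ still has 1 valence electron; O³⁺ still has 3 valence electrons.
All are still removing valence electrons, so compare the +3 ions as you would atoms: IE_4 generally rises across a period (higher Z_eff) and falls down a group (larger shell), subject to the usual subshell exceptions.
Valence configurations: C³⁺ [He]2s¹, O³⁺ [He]2s²2p¹.
Tabulated IE_4 (kJ/mol): C 6223, O 7469.
Overall IE_4 order: C < O.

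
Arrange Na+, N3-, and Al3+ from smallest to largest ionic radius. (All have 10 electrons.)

Al3+ < Na+ < N3-

All of these have 10 electrons, so size is governed by nuclear charge alone: the more protons, the stronger the pull on the same electron cloud, and the smaller the ion.
Nuclear charges: Al3+ (Z=13), Na+ (Z=11), N3- (Z=7).
Smallest to largest: Al3+ < Na+ < N3-.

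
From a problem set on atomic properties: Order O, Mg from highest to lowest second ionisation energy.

The second ionization energy removes an electron from the +1 ion. For each element: O⁺ still has 5 valence electrons; Mg⁺ still has 1 valence electron.
All are still removing valence electrons, so compare the +1 ions as you would atoms: IE_2 generally rises across a period (higher Z_eff) and falls down a group (larger shell), subject to the usual subshell exceptions.
Valence configurations: O⁺ [He]2s²2p³, Mg⁺ [Ne]3s¹.
Approximate IE_2 values (kJ/mol): O 3388, Mg 1451.
Putting it together, IE_2: Mg < O.

O, Mg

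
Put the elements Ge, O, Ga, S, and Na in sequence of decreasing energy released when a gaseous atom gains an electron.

S > O > Ge > Na > Ga

O is in period 2, group 16; Na is in period 3, group 1; S is in period 3, group 16; Ga is in period 4, group 13; Ge is in period 4, group 14.
Atoms with high Z_eff and room in the valence shell (especially the halogens) have the most exothermic electron affinities.
Here both period and group differ, so the two effects have to be weighed against each other.
Na > Ga: period and group pull opposite ways; the down-group shift dominates (53 vs 29 kJ/mol).
Ge > Na: the two effects oppose for this pair; the across-period effect wins (119 vs 53 kJ/mol).
O > Ge: both effects reinforce here, so O is clearly the higher of the two.
S > O: this pair runs against the simple trend — see the exception note.
Note the exception: S has a higher electron affinity than O, contrary to the simple trend — the compact 2p subshell of O repels the added electron more than S's larger 3p does.
Approximate values (kJ/mol): O 141, Na 53, S 200, Ga 29, Ge 119.
So from highest to lowest: S > O > Ge > Na > Ga.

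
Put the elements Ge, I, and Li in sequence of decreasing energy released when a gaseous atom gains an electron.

Li is in period 2, group 1; Ge is in period 4, group 14; I is in period 5, group 17.
EA tends to increase across a period and decrease down a group, though the pattern is less regular than for IE or radius.
Neither a single period nor a single group — weigh both effects.
Ge > Li: the two effects oppose for this pair; the across-period effect wins (119 vs 60 kJ/mol).
I > Ge: the two effects oppose for this pair; the across-period effect wins (295 vs 119 kJ/mol).
For reference (kJ/mol): Li 60, Ge 119, I 295.
So from highest to lowest: I > Ge > Li.

I > Ge > Li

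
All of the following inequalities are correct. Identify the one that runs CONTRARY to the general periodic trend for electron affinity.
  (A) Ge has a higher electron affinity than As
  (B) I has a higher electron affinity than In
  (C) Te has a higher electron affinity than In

(A)

The general trend: electron affinity increases across a period and decreases down a group.
(A) Ge (period 4, group 14) vs As (period 4, group 15): the stated order contradicts the simple trend.
(B) I (period 5, group 17) vs In (period 5, group 13): the stated order agrees with the simple trend.
(C) Te (period 5, group 16) vs In (period 5, group 13): the stated order agrees with the simple trend.
The exception is (A): adding an electron to As's half-filled 4p³ is unfavourable, so Ge (4p²) has the more exothermic EA.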